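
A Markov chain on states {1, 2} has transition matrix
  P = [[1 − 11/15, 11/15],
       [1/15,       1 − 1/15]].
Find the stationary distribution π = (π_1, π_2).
π_1 = 1/12, π_2 = 11/12

Solve πP = π with π_1 + π_2 = 1. From πP = π: π_1 · (1 − 11/15) + π_2 · 1/15 = π_1 ⇒ π_2 · 1/15 = π_1 · 11/15 ⇒ π_2/π_1 = (11/15)/(1/15) = 11. Together with π_1 + π_2 = 1:
  π_1 = (1/15)/(11/15 + 1/15) = (1/15)/(4/5) = 1/12,
  π_2 = (11/15)/(11/15 + 1/15) = (11/15)/(4/5) = 11/12.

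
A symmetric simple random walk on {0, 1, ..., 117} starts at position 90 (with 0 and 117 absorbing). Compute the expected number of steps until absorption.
E[τ | X_0 = 90] = 2430

Let v_k = E[τ | X_0 = k]. Boundary: v_0 = v_117 = 0. Recurrence: v_k = 1 + (v_{k-1} + v_{k+1})/2 for 1 ≤ k ≤ 116. The particular solution to v_k − (v_{k-1} + v_{k+1})/2 = 1 is v_k = −k^2. Adding homogeneous solution A + B k and matching boundaries gives v_k = k (117 − k). Substituting k = 90: v_90 = 90 · 27 = 2430.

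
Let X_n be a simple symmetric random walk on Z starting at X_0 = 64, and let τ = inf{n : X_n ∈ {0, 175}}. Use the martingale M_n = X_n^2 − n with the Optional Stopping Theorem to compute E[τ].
E[τ] = 7104

M_n = X_n^2 − n is a martingale (since E[X_{n+1}^2 | F_n] = X_n^2 + 1). By OST (τ has finite mean in a bounded region), E[M_τ] = E[M_0] = X_0^2 − 0 = 64^2 = 4096. Also E[M_τ] = E[X_τ^2] − E[τ]. The walk exits at 0 or 175, with P(hit 175 first) = 64/175, so E[X_τ^2] = 175^2 · 64/175 + 0 = 11200. Thus E[τ] = E[X_τ^2] − E[M_τ] = 11200 − 4096 = 7104 = 64(175 − 64) = 7104.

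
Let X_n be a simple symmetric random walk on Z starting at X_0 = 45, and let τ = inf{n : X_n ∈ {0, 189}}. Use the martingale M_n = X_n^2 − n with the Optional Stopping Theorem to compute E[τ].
E[τ] = 6480

M_n = X_n^2 − n is a martingale (since E[X_{n+1}^2 | F_n] = X_n^2 + 1). By OST (τ has finite mean in a bounded region), E[M_τ] = E[M_0] = X_0^2 − 0 = 45^2 = 2025. Also E[M_τ] = E[X_τ^2] − E[τ]. The walk exits at 0 or 189, with P(hit 189 first) = 45/189, so E[X_τ^2] = 189^2 · 45/189 + 0 = 8505. Thus E[τ] = E[X_τ^2] − E[M_τ] = 8505 − 2025 = 6480 = 45(189 − 45) = 6480.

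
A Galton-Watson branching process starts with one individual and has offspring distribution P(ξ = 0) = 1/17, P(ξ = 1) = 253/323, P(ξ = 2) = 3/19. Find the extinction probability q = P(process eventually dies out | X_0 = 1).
q = 19/51

The pgf is f(s) = 1/17 + 253/323·s + 3/19·s². The extinction probability q is the smallest fixed point of f in [0, 1]. Setting s = f(s):
  3/19·s² + (253/323 − 1)·s + 1/17 = 0
  3/19·s² − (1/17 + 3/19)·s + 1/17 = 0
which factors as (s − 1)·(3/19·s − 1/17) = 0, giving roots s = 1 and s = (1/17)/(3/19) = 19/51.
Mean offspring μ = 253/323 + 2·3/19 = 355/323 > 1 (supercritical), so q < 1. The extinction probability is the smaller root: q = (1/17)/(3/19) = 19/51.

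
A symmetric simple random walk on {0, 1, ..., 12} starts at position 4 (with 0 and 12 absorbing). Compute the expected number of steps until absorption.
E[τ | X_0 = 4] = 32

Let v_k = E[τ | X_0 = k]. Boundary: v_0 = v_12 = 0. Recurrence: v_k = 1 + (v_{k-1} + v_{k+1})/2 for 1 ≤ k ≤ 11. The particular solution to v_k − (v_{k-1} + v_{k+1})/2 = 1 is v_k = −k^2. Adding homogeneous solution A + B k and matching boundaries gives v_k = k (12 − k). Substituting k = 4: v_4 = 4 · 8 = 32.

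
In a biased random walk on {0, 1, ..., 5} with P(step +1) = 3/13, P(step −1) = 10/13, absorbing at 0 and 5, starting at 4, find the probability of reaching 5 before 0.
P(hit 5 before 0) = (1 − (10/3)^4) / (1 − (10/3)^5) = 4251/14251

Let u_k denote P(reach 5 before 0 | start at k). Boundary: u_0 = 0, u_5 = 1. Recurrence: u_k = 3/13·u_{k+1} + 10/13·u_{k-1} for 1 ≤ k ≤ 4. Try u_k = A + B·r^k with r = q/p = (10/13)/(3/13) = 10/3. Substitution satisfies the recurrence; boundary conditions give:
  u_k = (1 − r^k) / (1 − r^N) = (1 − (10/3)^4) / (1 − (10/3)^5) = 4251/14251.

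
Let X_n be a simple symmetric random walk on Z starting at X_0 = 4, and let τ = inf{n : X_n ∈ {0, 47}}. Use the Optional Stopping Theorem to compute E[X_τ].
E[X_τ] = 4

X_n is a martingale and τ is a bounded-mean stopping time (indeed τ is finite a.s. with bounded expectation since the walk is in a bounded region). By the OST, E[X_τ] = E[X_0] = 4. Equivalently: E[X_τ] = 47 · P(hit 47 first) + 0 · P(hit 0 first) = 47 · (4/47) = 4.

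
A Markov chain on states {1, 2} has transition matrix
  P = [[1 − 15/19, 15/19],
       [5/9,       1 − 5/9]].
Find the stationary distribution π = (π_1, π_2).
π_1 = 19/46, π_2 = 27/46

Solve πP = π with π_1 + π_2 = 1. From πP = π: π_1 · (1 − 15/19) + π_2 · 5/9 = π_1 ⇒ π_2 · 5/9 = π_1 · 15/19 ⇒ π_2/π_1 = (15/19)/(5/9) = 27/19. Together with π_1 + π_2 = 1:
  π_1 = (5/9)/(15/19 + 5/9) = (5/9)/(230/171) = 19/46,
  π_2 = (15/19)/(15/19 + 5/9) = (15/19)/(230/171) = 27/46.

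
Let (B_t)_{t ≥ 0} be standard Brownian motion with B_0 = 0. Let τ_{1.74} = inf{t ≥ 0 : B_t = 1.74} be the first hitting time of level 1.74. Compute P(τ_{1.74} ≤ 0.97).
P(τ_{1.74} ≤ 0.97) = 2(1 − Φ(1.74/√0.97)) = 2(1 − Φ(1.7667)) ≈ 0.0773

By the reflection principle for standard BM, P(τ_b ≤ t) = 2 · P(B_t ≥ b). Since B_t ~ N(0, t), P(B_t ≥ 1.74) = 1 − Φ(1.74/√t) = 1 − Φ(1.74/√0.97) = 1 − Φ(1.7667) ≈ 0.03864. Doubling: P(τ_{1.74} ≤ 0.97) ≈ 2 · 0.03864 = 0.07728 ≈ 0.0773.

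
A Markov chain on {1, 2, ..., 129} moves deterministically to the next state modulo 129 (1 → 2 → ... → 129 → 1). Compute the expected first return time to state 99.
E[T_99 | X_0 = 99] = 129

The chain cycles deterministically, so starting at state 99 it returns in exactly 129 steps. Equivalently, the stationary distribution is uniform π_j = 1/129 for every state j, so by Kac's formula E[T_99] = 1/π_99 = 129.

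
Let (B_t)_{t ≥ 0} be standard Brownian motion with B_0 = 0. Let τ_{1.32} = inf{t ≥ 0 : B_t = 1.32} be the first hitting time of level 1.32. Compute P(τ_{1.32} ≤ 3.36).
P(τ_{1.32} ≤ 3.36) = 2(1 − Φ(1.32/√3.36)) = 2(1 − Φ(0.7201)) ≈ 0.4715

By the reflection principle for standard BM, P(τ_b ≤ t) = 2 · P(B_t ≥ b). Since B_t ~ N(0, t), P(B_t ≥ 1.32) = 1 − Φ(1.32/√t) = 1 − Φ(1.32/√3.36) = 1 − Φ(0.7201) ≈ 0.23573. Doubling: P(τ_{1.32} ≤ 3.36) ≈ 2 · 0.23573 = 0.47146 ≈ 0.4715.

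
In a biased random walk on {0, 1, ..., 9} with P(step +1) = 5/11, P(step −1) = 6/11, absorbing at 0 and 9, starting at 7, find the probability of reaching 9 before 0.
P(hit 9 before 0) = (1 − (6/5)^7) / (1 − (6/5)^9) = 5045275/8124571

Let u_k denote P(reach 9 before 0 | start at k). Boundary: u_0 = 0, u_9 = 1. Recurrence: u_k = 5/11·u_{k+1} + 6/11·u_{k-1} for 1 ≤ k ≤ 8. Try u_k = A + B·r^k with r = q/p = (6/11)/(5/11) = 6/5. Substitution satisfies the recurrence; boundary conditions give:
  u_k = (1 − r^k) / (1 − r^N) = (1 − (6/5)^7) / (1 − (6/5)^9) = 5045275/8124571.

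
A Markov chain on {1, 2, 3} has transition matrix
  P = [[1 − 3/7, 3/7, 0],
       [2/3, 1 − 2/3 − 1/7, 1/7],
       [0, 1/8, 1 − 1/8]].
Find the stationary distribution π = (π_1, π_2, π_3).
π = (98/233, 63/233, 72/233)

This is a birth-death chain on three states, which satisfies detailed balance: π_1 · P_{12} = π_2 · P_{21} and π_2 · P_{23} = π_3 · P_{32}.
From π_1 · 3/7 = π_2 · 2/3: π_2/π_1 = (3/7)/(2/3) = 9/14.
From π_2 · 1/7 = π_3 · 1/8: π_3/π_2 = (1/7)/(1/8) = 8/7.
Take π_1 proportional to 1; then unnormalized π = (1, 9/14, 36/49). Normalize by dividing by the sum 233/98:
  π = (98/233, 63/233, 72/233).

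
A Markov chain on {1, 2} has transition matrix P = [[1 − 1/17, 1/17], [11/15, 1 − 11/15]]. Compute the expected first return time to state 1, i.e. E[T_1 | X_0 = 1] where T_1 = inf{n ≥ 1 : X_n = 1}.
E[T_1 | X_0 = 1] = 1/π_1 = 202/187

For an irreducible recurrent Markov chain with stationary distribution π, E[T_i | X_0 = i] = 1/π_i (Kac's formula). Here π_1 = (11/15)/(1/17 + 11/15) = (11/15)/(202/255) = 187/202, so E[T_1 | X_0 = 1] = 1/π_1 = (1/17 + 11/15)/(11/15) = (202/255)/(11/15) = 202/187.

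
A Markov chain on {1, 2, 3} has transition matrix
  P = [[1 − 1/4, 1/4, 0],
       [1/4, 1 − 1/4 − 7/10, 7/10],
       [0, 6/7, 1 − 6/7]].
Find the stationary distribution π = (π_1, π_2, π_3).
π = (60/169, 60/169, 49/169)

This is a birth-death chain on three states, which satisfies detailed balance: π_1 · P_{12} = π_2 · P_{21} and π_2 · P_{23} = π_3 · P_{32}.
From π_1 · 1/4 = π_2 · 1/4: π_2/π_1 = (1/4)/(1/4) = 1.
From π_2 · 7/10 = π_3 · 6/7: π_3/π_2 = (7/10)/(6/7) = 49/60.
Take π_1 proportional to 1; then unnormalized π = (1, 1, 49/60). Normalize by dividing by the sum 169/60:
  π = (60/169, 60/169, 49/169).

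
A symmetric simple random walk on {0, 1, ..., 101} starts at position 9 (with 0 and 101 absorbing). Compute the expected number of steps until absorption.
E[τ | X_0 = 9] = 828

Let v_k = E[τ | X_0 = k]. Boundary: v_0 = v_101 = 0. Recurrence: v_k = 1 + (v_{k-1} + v_{k+1})/2 for 1 ≤ k ≤ 100. The particular solution to v_k − (v_{k-1} + v_{k+1})/2 = 1 is v_k = −k^2. Adding homogeneous solution A + B k and matching boundaries gives v_k = k (101 − k). Substituting k = 9: v_9 = 9 · 92 = 828.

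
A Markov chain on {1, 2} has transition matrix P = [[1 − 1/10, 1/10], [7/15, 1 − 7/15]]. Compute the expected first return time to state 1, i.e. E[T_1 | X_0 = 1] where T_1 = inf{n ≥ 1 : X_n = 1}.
E[T_1 | X_0 = 1] = 1/π_1 = 17/14

For an irreducible recurrent Markov chain with stationary distribution π, E[T_i | X_0 = i] = 1/π_i (Kac's formula). Here π_1 = (7/15)/(1/10 + 7/15) = (7/15)/(17/30) = 14/17, so E[T_1 | X_0 = 1] = 1/π_1 = (1/10 + 7/15)/(7/15) = (17/30)/(7/15) = 17/14.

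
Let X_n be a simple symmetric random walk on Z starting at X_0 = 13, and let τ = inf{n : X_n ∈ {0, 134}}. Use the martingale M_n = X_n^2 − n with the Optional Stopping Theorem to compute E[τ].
E[τ] = 1573

M_n = X_n^2 − n is a martingale (since E[X_{n+1}^2 | F_n] = X_n^2 + 1). By OST (τ has finite mean in a bounded region), E[M_τ] = E[M_0] = X_0^2 − 0 = 13^2 = 169. Also E[M_τ] = E[X_τ^2] − E[τ]. The walk exits at 0 or 134, with P(hit 134 first) = 13/134, so E[X_τ^2] = 134^2 · 13/134 + 0 = 1742. Thus E[τ] = E[X_τ^2] − E[M_τ] = 1742 − 169 = 1573 = 13(134 − 13) = 1573.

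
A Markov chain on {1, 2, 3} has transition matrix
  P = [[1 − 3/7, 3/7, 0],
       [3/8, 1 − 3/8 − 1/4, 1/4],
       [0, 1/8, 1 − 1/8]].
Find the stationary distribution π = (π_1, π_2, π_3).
π = (7/31, 8/31, 16/31)

This is a birth-death chain on three states, which satisfies detailed balance: π_1 · P_{12} = π_2 · P_{21} and π_2 · P_{23} = π_3 · P_{32}.
From π_1 · 3/7 = π_2 · 3/8: π_2/π_1 = (3/7)/(3/8) = 8/7.
From π_2 · 1/4 = π_3 · 1/8: π_3/π_2 = (1/4)/(1/8) = 2.
Take π_1 proportional to 1; then unnormalized π = (1, 8/7, 16/7). Normalize by dividing by the sum 31/7:
  π = (7/31, 8/31, 16/31).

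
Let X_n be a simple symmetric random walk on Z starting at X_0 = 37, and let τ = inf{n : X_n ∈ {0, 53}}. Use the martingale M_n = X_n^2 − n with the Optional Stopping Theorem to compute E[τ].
E[τ] = 592

M_n = X_n^2 − n is a martingale (since E[X_{n+1}^2 | F_n] = X_n^2 + 1). By OST (τ has finite mean in a bounded region), E[M_τ] = E[M_0] = X_0^2 − 0 = 37^2 = 1369. Also E[M_τ] = E[X_τ^2] − E[τ]. The walk exits at 0 or 53, with P(hit 53 first) = 37/53, so E[X_τ^2] = 53^2 · 37/53 + 0 = 1961. Thus E[τ] = E[X_τ^2] − E[M_τ] = 1961 − 1369 = 592 = 37(53 − 37) = 592.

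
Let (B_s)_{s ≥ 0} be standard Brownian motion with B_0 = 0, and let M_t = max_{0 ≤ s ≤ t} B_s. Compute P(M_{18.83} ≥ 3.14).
P(M_{18.83} ≥ 3.14) = 2·P(B_{18.83} ≥ 3.14) = 2(1 − Φ(3.14/√18.83)) ≈ 0.4693

By the reflection principle for Brownian motion, P(M_t ≥ a) = 2 · P(B_t ≥ a) for a ≥ 0. Since B_t ~ N(0, t), P(B_t ≥ 3.14) = 1 − Φ(3.14/√t) = 1 − Φ(3.14/√18.83) = 1 − Φ(0.7236). So
  P(M_{18.83} ≥ 3.14) = 2(1 − Φ(0.7236)) ≈ 0.4693.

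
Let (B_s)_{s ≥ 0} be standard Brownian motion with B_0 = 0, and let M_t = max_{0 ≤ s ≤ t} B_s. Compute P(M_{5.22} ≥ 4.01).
P(M_{5.22} ≥ 4.01) = 2·P(B_{5.22} ≥ 4.01) = 2(1 − Φ(4.01/√5.22)) ≈ 0.0792

By the reflection principle for Brownian motion, P(M_t ≥ a) = 2 · P(B_t ≥ a) for a ≥ 0. Since B_t ~ N(0, t), P(B_t ≥ 4.01) = 1 − Φ(4.01/√t) = 1 − Φ(4.01/√5.22) = 1 − Φ(1.7551). So
  P(M_{5.22} ≥ 4.01) = 2(1 − Φ(1.7551)) ≈ 0.0792.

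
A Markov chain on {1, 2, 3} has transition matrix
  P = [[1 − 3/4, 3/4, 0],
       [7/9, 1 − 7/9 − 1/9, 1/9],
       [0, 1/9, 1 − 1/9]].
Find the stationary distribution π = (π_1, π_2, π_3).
π = (14/41, 27/82, 27/82)

This is a birth-death chain on three states, which satisfies detailed balance: π_1 · P_{12} = π_2 · P_{21} and π_2 · P_{23} = π_3 · P_{32}.
From π_1 · 3/4 = π_2 · 7/9: π_2/π_1 = (3/4)/(7/9) = 27/28.
From π_2 · 1/9 = π_3 · 1/9: π_3/π_2 = (1/9)/(1/9) = 1.
Take π_1 proportional to 1; then unnormalized π = (1, 27/28, 27/28). Normalize by dividing by the sum 41/14:
  π = (14/41, 27/82, 27/82).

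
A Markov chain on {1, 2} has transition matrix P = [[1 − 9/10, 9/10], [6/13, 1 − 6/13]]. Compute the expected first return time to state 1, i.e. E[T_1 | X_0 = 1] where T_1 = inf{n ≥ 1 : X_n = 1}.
E[T_1 | X_0 = 1] = 1/π_1 = 59/20

For an irreducible recurrent Markov chain with stationary distribution π, E[T_i | X_0 = i] = 1/π_i (Kac's formula). Here π_1 = (6/13)/(9/10 + 6/13) = (6/13)/(177/130) = 20/59, so E[T_1 | X_0 = 1] = 1/π_1 = (9/10 + 6/13)/(6/13) = (177/130)/(6/13) = 59/20.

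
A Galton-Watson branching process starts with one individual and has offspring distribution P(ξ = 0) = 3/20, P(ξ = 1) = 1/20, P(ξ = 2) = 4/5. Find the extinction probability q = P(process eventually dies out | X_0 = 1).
q = 3/16

The pgf is f(s) = 3/20 + 1/20·s + 4/5·s². The extinction probability q is the smallest fixed point of f in [0, 1]. Setting s = f(s):
  4/5·s² + (1/20 − 1)·s + 3/20 = 0
  4/5·s² − (3/20 + 4/5)·s + 3/20 = 0
which factors as (s − 1)·(4/5·s − 3/20) = 0, giving roots s = 1 and s = (3/20)/(4/5) = 3/16.
Mean offspring μ = 1/20 + 2·4/5 = 33/20 > 1 (supercritical), so q < 1. The extinction probability is the smaller root: q = (3/20)/(4/5) = 3/16.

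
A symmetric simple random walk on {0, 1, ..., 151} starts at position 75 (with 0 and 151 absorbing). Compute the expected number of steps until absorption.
E[τ | X_0 = 75] = 5700

Let v_k = E[τ | X_0 = k]. Boundary: v_0 = v_151 = 0. Recurrence: v_k = 1 + (v_{k-1} + v_{k+1})/2 for 1 ≤ k ≤ 150. The particular solution to v_k − (v_{k-1} + v_{k+1})/2 = 1 is v_k = −k^2. Adding homogeneous solution A + B k and matching boundaries gives v_k = k (151 − k). Substituting k = 75: v_75 = 75 · 76 = 5700.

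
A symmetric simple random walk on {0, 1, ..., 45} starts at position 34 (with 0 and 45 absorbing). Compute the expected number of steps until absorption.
E[τ | X_0 = 34] = 374

Let v_k = E[τ | X_0 = k]. Boundary: v_0 = v_45 = 0. Recurrence: v_k = 1 + (v_{k-1} + v_{k+1})/2 for 1 ≤ k ≤ 44. The particular solution to v_k − (v_{k-1} + v_{k+1})/2 = 1 is v_k = −k^2. Adding homogeneous solution A + B k and matching boundaries gives v_k = k (45 − k). Substituting k = 34: v_34 = 34 · 11 = 374.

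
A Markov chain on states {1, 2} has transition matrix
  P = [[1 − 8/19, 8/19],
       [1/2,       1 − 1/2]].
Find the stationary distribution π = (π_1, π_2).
π_1 = 19/35, π_2 = 16/35

Solve πP = π with π_1 + π_2 = 1. From πP = π: π_1 · (1 − 8/19) + π_2 · 1/2 = π_1 ⇒ π_2 · 1/2 = π_1 · 8/19 ⇒ π_2/π_1 = (8/19)/(1/2) = 16/19. Together with π_1 + π_2 = 1:
  π_1 = (1/2)/(8/19 + 1/2) = (1/2)/(35/38) = 19/35,
  π_2 = (8/19)/(8/19 + 1/2) = (8/19)/(35/38) = 16/35.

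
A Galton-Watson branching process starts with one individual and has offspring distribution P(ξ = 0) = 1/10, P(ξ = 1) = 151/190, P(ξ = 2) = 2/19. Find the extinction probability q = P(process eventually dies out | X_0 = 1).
q = 19/20

The pgf is f(s) = 1/10 + 151/190·s + 2/19·s². The extinction probability q is the smallest fixed point of f in [0, 1]. Setting s = f(s):
  2/19·s² + (151/190 − 1)·s + 1/10 = 0
  2/19·s² − (1/10 + 2/19)·s + 1/10 = 0
which factors as (s − 1)·(2/19·s − 1/10) = 0, giving roots s = 1 and s = (1/10)/(2/19) = 19/20.
Mean offspring μ = 151/190 + 2·2/19 = 191/190 > 1 (supercritical), so q < 1. The extinction probability is the smaller root: q = (1/10)/(2/19) = 19/20.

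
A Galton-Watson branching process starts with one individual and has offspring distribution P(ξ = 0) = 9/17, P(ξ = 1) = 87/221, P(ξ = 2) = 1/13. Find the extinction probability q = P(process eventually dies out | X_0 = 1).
q = 1

Mean offspring μ = 0·9/17 + 1·87/221 + 2·1/13 = 121/221 ≤ 1. For μ ≤ 1 with offspring not concentrated at 1, the Galton-Watson process goes extinct almost surely, so q = 1.
(Algebraic check: The pgf is f(s) = 9/17 + 87/221·s + 1/13·s². The extinction probability q is the smallest fixed point of f in [0, 1]. Setting s = f(s):
  1/13·s² + (87/221 − 1)·s + 9/17 = 0
  1/13·s² − (9/17 + 1/13)·s + 9/17 = 0
which factors as (s − 1)·(1/13·s − 9/17) = 0, giving roots s = 1 and s = (9/17)/(1/13) = 117/17. Since 117/17 ≥ 1, the smallest root in [0, 1] is s = 1.)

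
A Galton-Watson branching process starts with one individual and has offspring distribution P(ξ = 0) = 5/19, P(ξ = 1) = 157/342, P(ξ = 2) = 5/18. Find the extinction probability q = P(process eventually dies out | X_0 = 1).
q = 18/19

The pgf is f(s) = 5/19 + 157/342·s + 5/18·s². The extinction probability q is the smallest fixed point of f in [0, 1]. Setting s = f(s):
  5/18·s² + (157/342 − 1)·s + 5/19 = 0
  5/18·s² − (5/19 + 5/18)·s + 5/19 = 0
which factors as (s − 1)·(5/18·s − 5/19) = 0, giving roots s = 1 and s = (5/19)/(5/18) = 18/19.
Mean offspring μ = 157/342 + 2·5/18 = 347/342 > 1 (supercritical), so q < 1. The extinction probability is the smaller root: q = (5/19)/(5/18) = 18/19.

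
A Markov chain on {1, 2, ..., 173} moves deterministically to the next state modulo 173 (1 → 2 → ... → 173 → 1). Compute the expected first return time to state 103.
E[T_103 | X_0 = 103] = 173

The chain cycles deterministically, so starting at state 103 it returns in exactly 173 steps. Equivalently, the stationary distribution is uniform π_j = 1/173 for every state j, so by Kac's formula E[T_103] = 1/π_103 = 173.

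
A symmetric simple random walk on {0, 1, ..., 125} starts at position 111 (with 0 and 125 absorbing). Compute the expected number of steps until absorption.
E[τ | X_0 = 111] = 1554

Let v_k = E[τ | X_0 = k]. Boundary: v_0 = v_125 = 0. Recurrence: v_k = 1 + (v_{k-1} + v_{k+1})/2 for 1 ≤ k ≤ 124. The particular solution to v_k − (v_{k-1} + v_{k+1})/2 = 1 is v_k = −k^2. Adding homogeneous solution A + B k and matching boundaries gives v_k = k (125 − k). Substituting k = 111: v_111 = 111 · 14 = 1554.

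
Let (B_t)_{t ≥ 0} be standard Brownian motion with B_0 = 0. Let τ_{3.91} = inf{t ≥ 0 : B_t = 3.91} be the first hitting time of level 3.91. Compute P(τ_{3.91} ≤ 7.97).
P(τ_{3.91} ≤ 7.97) = 2(1 − Φ(3.91/√7.97)) = 2(1 − Φ(1.3850)) ≈ 0.1661

By the reflection principle for standard BM, P(τ_b ≤ t) = 2 · P(B_t ≥ b). Since B_t ~ N(0, t), P(B_t ≥ 3.91) = 1 − Φ(3.91/√t) = 1 − Φ(3.91/√7.97) = 1 − Φ(1.3850) ≈ 0.08303. Doubling: P(τ_{3.91} ≤ 7.97) ≈ 2 · 0.08303 = 0.16606 ≈ 0.1661.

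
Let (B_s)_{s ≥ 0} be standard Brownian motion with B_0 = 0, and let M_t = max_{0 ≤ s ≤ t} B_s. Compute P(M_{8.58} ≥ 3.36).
P(M_{8.58} ≥ 3.36) = 2·P(B_{8.58} ≥ 3.36) = 2(1 − Φ(3.36/√8.58)) ≈ 0.2513

By the reflection principle for Brownian motion, P(M_t ≥ a) = 2 · P(B_t ≥ a) for a ≥ 0. Since B_t ~ N(0, t), P(B_t ≥ 3.36) = 1 − Φ(3.36/√t) = 1 − Φ(3.36/√8.58) = 1 − Φ(1.1471). So
  P(M_{8.58} ≥ 3.36) = 2(1 − Φ(1.1471)) ≈ 0.2513.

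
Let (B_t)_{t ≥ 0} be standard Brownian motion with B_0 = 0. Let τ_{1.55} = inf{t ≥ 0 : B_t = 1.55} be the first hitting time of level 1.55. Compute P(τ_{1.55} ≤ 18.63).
P(τ_{1.55} ≤ 18.63) = 2(1 − Φ(1.55/√18.63)) = 2(1 − Φ(0.3591)) ≈ 0.7195

By the reflection principle for standard BM, P(τ_b ≤ t) = 2 · P(B_t ≥ b). Since B_t ~ N(0, t), P(B_t ≥ 1.55) = 1 − Φ(1.55/√t) = 1 − Φ(1.55/√18.63) = 1 − Φ(0.3591) ≈ 0.35976. Doubling: P(τ_{1.55} ≤ 18.63) ≈ 2 · 0.35976 = 0.71952 ≈ 0.7195.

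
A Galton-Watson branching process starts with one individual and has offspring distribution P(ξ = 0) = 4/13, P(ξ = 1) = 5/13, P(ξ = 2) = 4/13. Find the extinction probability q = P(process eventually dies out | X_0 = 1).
q = 1

Mean offspring μ = 0·4/13 + 1·5/13 + 2·4/13 = 1 ≤ 1. For μ ≤ 1 with offspring not concentrated at 1, the Galton-Watson process goes extinct almost surely, so q = 1.
(Algebraic check: The pgf is f(s) = 4/13 + 5/13·s + 4/13·s². The extinction probability q is the smallest fixed point of f in [0, 1]. Setting s = f(s):
  4/13·s² + (5/13 − 1)·s + 4/13 = 0
  4/13·s² − (4/13 + 4/13)·s + 4/13 = 0
which factors as (s − 1)·(4/13·s − 4/13) = 0, giving roots s = 1 and s = (4/13)/(4/13) = 1. Since 1 ≥ 1, the smallest root in [0, 1] is s = 1.)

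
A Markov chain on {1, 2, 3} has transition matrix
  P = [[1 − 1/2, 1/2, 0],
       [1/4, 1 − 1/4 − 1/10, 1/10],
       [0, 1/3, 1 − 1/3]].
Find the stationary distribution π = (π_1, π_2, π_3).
π = (5/18, 5/9, 1/6)

This is a birth-death chain on three states, which satisfies detailed balance: π_1 · P_{12} = π_2 · P_{21} and π_2 · P_{23} = π_3 · P_{32}.
From π_1 · 1/2 = π_2 · 1/4: π_2/π_1 = (1/2)/(1/4) = 2.
From π_2 · 1/10 = π_3 · 1/3: π_3/π_2 = (1/10)/(1/3) = 3/10.
Take π_1 proportional to 1; then unnormalized π = (1, 2, 3/5). Normalize by dividing by the sum 18/5:
  π = (5/18, 5/9, 1/6).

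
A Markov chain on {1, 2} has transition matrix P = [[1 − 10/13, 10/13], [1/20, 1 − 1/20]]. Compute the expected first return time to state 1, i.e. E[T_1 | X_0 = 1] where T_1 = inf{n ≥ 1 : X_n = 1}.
E[T_1 | X_0 = 1] = 1/π_1 = 213/13

For an irreducible recurrent Markov chain with stationary distribution π, E[T_i | X_0 = i] = 1/π_i (Kac's formula). Here π_1 = (1/20)/(10/13 + 1/20) = (1/20)/(213/260) = 13/213, so E[T_1 | X_0 = 1] = 1/π_1 = (10/13 + 1/20)/(1/20) = (213/260)/(1/20) = 213/13.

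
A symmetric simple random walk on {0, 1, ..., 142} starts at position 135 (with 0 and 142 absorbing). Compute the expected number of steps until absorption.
E[τ | X_0 = 135] = 945

Let v_k = E[τ | X_0 = k]. Boundary: v_0 = v_142 = 0. Recurrence: v_k = 1 + (v_{k-1} + v_{k+1})/2 for 1 ≤ k ≤ 141. The particular solution to v_k − (v_{k-1} + v_{k+1})/2 = 1 is v_k = −k^2. Adding homogeneous solution A + B k and matching boundaries gives v_k = k (142 − k). Substituting k = 135: v_135 = 135 · 7 = 945.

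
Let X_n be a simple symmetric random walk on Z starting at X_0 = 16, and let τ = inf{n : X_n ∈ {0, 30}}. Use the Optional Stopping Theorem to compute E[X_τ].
E[X_τ] = 16

X_n is a martingale and τ is a bounded-mean stopping time (indeed τ is finite a.s. with bounded expectation since the walk is in a bounded region). By the OST, E[X_τ] = E[X_0] = 16. Equivalently: E[X_τ] = 30 · P(hit 30 first) + 0 · P(hit 0 first) = 30 · (16/30) = 16.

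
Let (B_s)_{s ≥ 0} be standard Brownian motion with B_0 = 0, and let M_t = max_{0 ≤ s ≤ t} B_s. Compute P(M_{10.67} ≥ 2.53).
P(M_{10.67} ≥ 2.53) = 2·P(B_{10.67} ≥ 2.53) = 2(1 − Φ(2.53/√10.67)) ≈ 0.4386

By the reflection principle for Brownian motion, P(M_t ≥ a) = 2 · P(B_t ≥ a) for a ≥ 0. Since B_t ~ N(0, t), P(B_t ≥ 2.53) = 1 − Φ(2.53/√t) = 1 − Φ(2.53/√10.67) = 1 − Φ(0.7745). So
  P(M_{10.67} ≥ 2.53) = 2(1 − Φ(0.7745)) ≈ 0.4386.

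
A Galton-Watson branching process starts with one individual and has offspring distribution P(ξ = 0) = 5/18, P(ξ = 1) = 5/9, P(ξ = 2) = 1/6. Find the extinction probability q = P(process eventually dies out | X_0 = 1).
q = 1

Mean offspring μ = 0·5/18 + 1·5/9 + 2·1/6 = 8/9 ≤ 1. For μ ≤ 1 with offspring not concentrated at 1, the Galton-Watson process goes extinct almost surely, so q = 1.
(Algebraic check: The pgf is f(s) = 5/18 + 5/9·s + 1/6·s². The extinction probability q is the smallest fixed point of f in [0, 1]. Setting s = f(s):
  1/6·s² + (5/9 − 1)·s + 5/18 = 0
  1/6·s² − (5/18 + 1/6)·s + 5/18 = 0
which factors as (s − 1)·(1/6·s − 5/18) = 0, giving roots s = 1 and s = (5/18)/(1/6) = 5/3. Since 5/3 ≥ 1, the smallest root in [0, 1] is s = 1.)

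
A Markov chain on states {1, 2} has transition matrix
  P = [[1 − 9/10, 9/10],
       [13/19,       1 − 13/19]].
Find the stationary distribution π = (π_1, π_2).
π_1 = 130/301, π_2 = 171/301

Solve πP = π with π_1 + π_2 = 1. From πP = π: π_1 · (1 − 9/10) + π_2 · 13/19 = π_1 ⇒ π_2 · 13/19 = π_1 · 9/10 ⇒ π_2/π_1 = (9/10)/(13/19) = 171/130. Together with π_1 + π_2 = 1:
  π_1 = (13/19)/(9/10 + 13/19) = (13/19)/(301/190) = 130/301,
  π_2 = (9/10)/(9/10 + 13/19) = (9/10)/(301/190) = 171/301.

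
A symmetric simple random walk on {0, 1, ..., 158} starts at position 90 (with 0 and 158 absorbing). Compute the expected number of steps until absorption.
E[τ | X_0 = 90] = 6120

Let v_k = E[τ | X_0 = k]. Boundary: v_0 = v_158 = 0. Recurrence: v_k = 1 + (v_{k-1} + v_{k+1})/2 for 1 ≤ k ≤ 157. The particular solution to v_k − (v_{k-1} + v_{k+1})/2 = 1 is v_k = −k^2. Adding homogeneous solution A + B k and matching boundaries gives v_k = k (158 − k). Substituting k = 90: v_90 = 90 · 68 = 6120.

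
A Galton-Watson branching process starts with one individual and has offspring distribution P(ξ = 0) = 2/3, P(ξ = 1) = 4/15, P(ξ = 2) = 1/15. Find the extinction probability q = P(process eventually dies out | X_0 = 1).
q = 1

Mean offspring μ = 0·2/3 + 1·4/15 + 2·1/15 = 2/5 ≤ 1. For μ ≤ 1 with offspring not concentrated at 1, the Galton-Watson process goes extinct almost surely, so q = 1.
(Algebraic check: The pgf is f(s) = 2/3 + 4/15·s + 1/15·s². The extinction probability q is the smallest fixed point of f in [0, 1]. Setting s = f(s):
  1/15·s² + (4/15 − 1)·s + 2/3 = 0
  1/15·s² − (2/3 + 1/15)·s + 2/3 = 0
which factors as (s − 1)·(1/15·s − 2/3) = 0, giving roots s = 1 and s = (2/3)/(1/15) = 10. Since 10 ≥ 1, the smallest root in [0, 1] is s = 1.)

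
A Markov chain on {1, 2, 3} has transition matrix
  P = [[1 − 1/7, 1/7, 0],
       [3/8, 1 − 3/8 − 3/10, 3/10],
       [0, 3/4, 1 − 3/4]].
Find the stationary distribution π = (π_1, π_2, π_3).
π = (15/23, 40/161, 16/161)

This is a birth-death chain on three states, which satisfies detailed balance: π_1 · P_{12} = π_2 · P_{21} and π_2 · P_{23} = π_3 · P_{32}.
From π_1 · 1/7 = π_2 · 3/8: π_2/π_1 = (1/7)/(3/8) = 8/21.
From π_2 · 3/10 = π_3 · 3/4: π_3/π_2 = (3/10)/(3/4) = 2/5.
Take π_1 proportional to 1; then unnormalized π = (1, 8/21, 16/105). Normalize by dividing by the sum 23/15:
  π = (15/23, 40/161, 16/161).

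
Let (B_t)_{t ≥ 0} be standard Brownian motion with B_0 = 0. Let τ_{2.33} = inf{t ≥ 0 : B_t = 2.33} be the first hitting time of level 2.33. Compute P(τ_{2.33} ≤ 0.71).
P(τ_{2.33} ≤ 0.71) = 2(1 − Φ(2.33/√0.71)) = 2(1 − Φ(2.7652)) ≈ 0.0057

By the reflection principle for standard BM, P(τ_b ≤ t) = 2 · P(B_t ≥ b). Since B_t ~ N(0, t), P(B_t ≥ 2.33) = 1 − Φ(2.33/√t) = 1 − Φ(2.33/√0.71) = 1 − Φ(2.7652) ≈ 0.00284. Doubling: P(τ_{2.33} ≤ 0.71) ≈ 2 · 0.00284 = 0.00568 ≈ 0.0057.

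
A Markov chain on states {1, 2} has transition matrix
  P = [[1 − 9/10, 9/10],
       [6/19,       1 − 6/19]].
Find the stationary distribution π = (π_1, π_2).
π_1 = 20/77, π_2 = 57/77

Solve πP = π with π_1 + π_2 = 1. From πP = π: π_1 · (1 − 9/10) + π_2 · 6/19 = π_1 ⇒ π_2 · 6/19 = π_1 · 9/10 ⇒ π_2/π_1 = (9/10)/(6/19) = 57/20. Together with π_1 + π_2 = 1:
  π_1 = (6/19)/(9/10 + 6/19) = (6/19)/(231/190) = 20/77,
  π_2 = (9/10)/(9/10 + 6/19) = (9/10)/(231/190) = 57/77.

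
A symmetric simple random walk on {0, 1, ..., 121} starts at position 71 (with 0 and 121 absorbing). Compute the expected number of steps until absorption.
E[τ | X_0 = 71] = 3550

Let v_k = E[τ | X_0 = k]. Boundary: v_0 = v_121 = 0. Recurrence: v_k = 1 + (v_{k-1} + v_{k+1})/2 for 1 ≤ k ≤ 120. The particular solution to v_k − (v_{k-1} + v_{k+1})/2 = 1 is v_k = −k^2. Adding homogeneous solution A + B k and matching boundaries gives v_k = k (121 − k). Substituting k = 71: v_71 = 71 · 50 = 3550.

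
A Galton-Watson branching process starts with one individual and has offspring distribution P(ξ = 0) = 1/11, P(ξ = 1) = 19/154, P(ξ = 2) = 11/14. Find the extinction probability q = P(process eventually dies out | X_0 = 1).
q = 14/121

The pgf is f(s) = 1/11 + 19/154·s + 11/14·s². The extinction probability q is the smallest fixed point of f in [0, 1]. Setting s = f(s):
  11/14·s² + (19/154 − 1)·s + 1/11 = 0
  11/14·s² − (1/11 + 11/14)·s + 1/11 = 0
which factors as (s − 1)·(11/14·s − 1/11) = 0, giving roots s = 1 and s = (1/11)/(11/14) = 14/121.
Mean offspring μ = 19/154 + 2·11/14 = 261/154 > 1 (supercritical), so q < 1. The extinction probability is the smaller root: q = (1/11)/(11/14) = 14/121.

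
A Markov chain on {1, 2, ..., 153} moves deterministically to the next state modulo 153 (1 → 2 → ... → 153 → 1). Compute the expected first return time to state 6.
E[T_6 | X_0 = 6] = 153

The chain cycles deterministically, so starting at state 6 it returns in exactly 153 steps. Equivalently, the stationary distribution is uniform π_j = 1/153 for every state j, so by Kac's formula E[T_6] = 1/π_6 = 153.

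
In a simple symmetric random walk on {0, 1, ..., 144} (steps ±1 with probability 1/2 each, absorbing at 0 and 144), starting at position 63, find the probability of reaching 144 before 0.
P(hit 144 before 0) = 63/144 = 7/16

Let u_k = P(hit 144 before 0 | start at k). Then u_0 = 0, u_144 = 1, and u_k = u_{k-1}/2 + u_{k+1}/2 for 1 ≤ k ≤ 143. This harmonic recurrence is solved by u_k = k/144, giving u_63 = 63/144 = 7/16.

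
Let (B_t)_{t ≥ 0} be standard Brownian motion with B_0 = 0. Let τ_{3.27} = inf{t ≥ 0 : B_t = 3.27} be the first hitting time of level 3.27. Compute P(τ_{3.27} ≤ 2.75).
P(τ_{3.27} ≤ 2.75) = 2(1 − Φ(3.27/√2.75)) = 2(1 − Φ(1.9719)) ≈ 0.0486

By the reflection principle for standard BM, P(τ_b ≤ t) = 2 · P(B_t ≥ b). Since B_t ~ N(0, t), P(B_t ≥ 3.27) = 1 − Φ(3.27/√t) = 1 − Φ(3.27/√2.75) = 1 − Φ(1.9719) ≈ 0.02431. Doubling: P(τ_{3.27} ≤ 2.75) ≈ 2 · 0.02431 = 0.04862 ≈ 0.0486.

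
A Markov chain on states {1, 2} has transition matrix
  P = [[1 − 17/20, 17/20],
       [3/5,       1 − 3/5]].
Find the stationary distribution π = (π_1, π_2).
π_1 = 12/29, π_2 = 17/29

Solve πP = π with π_1 + π_2 = 1. From πP = π: π_1 · (1 − 17/20) + π_2 · 3/5 = π_1 ⇒ π_2 · 3/5 = π_1 · 17/20 ⇒ π_2/π_1 = (17/20)/(3/5) = 17/12. Together with π_1 + π_2 = 1:
  π_1 = (3/5)/(17/20 + 3/5) = (3/5)/(29/20) = 12/29,
  π_2 = (17/20)/(17/20 + 3/5) = (17/20)/(29/20) = 17/29.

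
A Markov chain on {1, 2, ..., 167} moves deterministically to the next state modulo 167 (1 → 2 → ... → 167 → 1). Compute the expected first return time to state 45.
E[T_45 | X_0 = 45] = 167

The chain cycles deterministically, so starting at state 45 it returns in exactly 167 steps. Equivalently, the stationary distribution is uniform π_j = 1/167 for every state j, so by Kac's formula E[T_45] = 1/π_45 = 167.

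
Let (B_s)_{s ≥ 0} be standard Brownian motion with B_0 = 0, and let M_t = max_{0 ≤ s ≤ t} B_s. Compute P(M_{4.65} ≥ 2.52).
P(M_{4.65} ≥ 2.52) = 2·P(B_{4.65} ≥ 2.52) = 2(1 − Φ(2.52/√4.65)) ≈ 0.2426

By the reflection principle for Brownian motion, P(M_t ≥ a) = 2 · P(B_t ≥ a) for a ≥ 0. Since B_t ~ N(0, t), P(B_t ≥ 2.52) = 1 − Φ(2.52/√t) = 1 − Φ(2.52/√4.65) = 1 − Φ(1.1686). So
  P(M_{4.65} ≥ 2.52) = 2(1 − Φ(1.1686)) ≈ 0.2426.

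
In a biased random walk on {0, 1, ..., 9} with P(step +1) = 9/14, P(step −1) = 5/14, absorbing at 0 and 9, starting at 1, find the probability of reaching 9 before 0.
P(hit 9 before 0) = (1 − (5/9)^1) / (1 − (5/9)^9) = 43046721/96366841

Let u_k denote P(reach 9 before 0 | start at k). Boundary: u_0 = 0, u_9 = 1. Recurrence: u_k = 9/14·u_{k+1} + 5/14·u_{k-1} for 1 ≤ k ≤ 8. Try u_k = A + B·r^k with r = q/p = (5/14)/(9/14) = 5/9. Substitution satisfies the recurrence; boundary conditions give:
  u_k = (1 − r^k) / (1 − r^N) = (1 − (5/9)^1) / (1 − (5/9)^9) = 43046721/96366841.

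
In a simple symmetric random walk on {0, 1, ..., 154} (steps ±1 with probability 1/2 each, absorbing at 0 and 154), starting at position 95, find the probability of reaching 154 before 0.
P(hit 154 before 0) = 95/154

Let u_k = P(hit 154 before 0 | start at k). Then u_0 = 0, u_154 = 1, and u_k = u_{k-1}/2 + u_{k+1}/2 for 1 ≤ k ≤ 153. This harmonic recurrence is solved by u_k = k/154, giving u_95 = 95/154.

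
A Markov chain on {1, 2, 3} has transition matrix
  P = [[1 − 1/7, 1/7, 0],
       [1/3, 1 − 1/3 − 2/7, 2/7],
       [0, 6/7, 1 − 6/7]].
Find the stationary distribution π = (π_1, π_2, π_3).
π = (7/11, 3/11, 1/11)

This is a birth-death chain on three states, which satisfies detailed balance: π_1 · P_{12} = π_2 · P_{21} and π_2 · P_{23} = π_3 · P_{32}.
From π_1 · 1/7 = π_2 · 1/3: π_2/π_1 = (1/7)/(1/3) = 3/7.
From π_2 · 2/7 = π_3 · 6/7: π_3/π_2 = (2/7)/(6/7) = 1/3.
Take π_1 proportional to 1; then unnormalized π = (1, 3/7, 1/7). Normalize by dividing by the sum 11/7:
  π = (7/11, 3/11, 1/11).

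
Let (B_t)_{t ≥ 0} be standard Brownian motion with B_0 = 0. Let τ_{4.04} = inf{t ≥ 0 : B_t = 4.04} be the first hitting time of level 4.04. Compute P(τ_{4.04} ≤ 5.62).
P(τ_{4.04} ≤ 5.62) = 2(1 − Φ(4.04/√5.62)) = 2(1 − Φ(1.7042)) ≈ 0.0883

By the reflection principle for standard BM, P(τ_b ≤ t) = 2 · P(B_t ≥ b). Since B_t ~ N(0, t), P(B_t ≥ 4.04) = 1 − Φ(4.04/√t) = 1 − Φ(4.04/√5.62) = 1 − Φ(1.7042) ≈ 0.04417. Doubling: P(τ_{4.04} ≤ 5.62) ≈ 2 · 0.04417 = 0.08834 ≈ 0.0883.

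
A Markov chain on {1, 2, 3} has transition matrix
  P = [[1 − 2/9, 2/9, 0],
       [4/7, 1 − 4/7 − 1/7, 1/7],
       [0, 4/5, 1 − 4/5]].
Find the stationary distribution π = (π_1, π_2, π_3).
π = (24/35, 4/15, 1/21)

This is a birth-death chain on three states, which satisfies detailed balance: π_1 · P_{12} = π_2 · P_{21} and π_2 · P_{23} = π_3 · P_{32}.
From π_1 · 2/9 = π_2 · 4/7: π_2/π_1 = (2/9)/(4/7) = 7/18.
From π_2 · 1/7 = π_3 · 4/5: π_3/π_2 = (1/7)/(4/5) = 5/28.
Take π_1 proportional to 1; then unnormalized π = (1, 7/18, 5/72). Normalize by dividing by the sum 35/24:
  π = (24/35, 4/15, 1/21).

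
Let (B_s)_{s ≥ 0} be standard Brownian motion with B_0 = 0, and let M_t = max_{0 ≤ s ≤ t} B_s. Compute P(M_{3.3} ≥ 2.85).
P(M_{3.3} ≥ 2.85) = 2·P(B_{3.3} ≥ 2.85) = 2(1 − Φ(2.85/√3.3)) ≈ 0.1167

By the reflection principle for Brownian motion, P(M_t ≥ a) = 2 · P(B_t ≥ a) for a ≥ 0. Since B_t ~ N(0, t), P(B_t ≥ 2.85) = 1 − Φ(2.85/√t) = 1 − Φ(2.85/√3.3) = 1 − Φ(1.5689). So
  P(M_{3.3} ≥ 2.85) = 2(1 − Φ(1.5689)) ≈ 0.1167.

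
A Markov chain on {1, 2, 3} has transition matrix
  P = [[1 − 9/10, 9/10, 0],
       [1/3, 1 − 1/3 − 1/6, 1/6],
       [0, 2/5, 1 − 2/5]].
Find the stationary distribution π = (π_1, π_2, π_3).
π = (40/193, 108/193, 45/193)

This is a birth-death chain on three states, which satisfies detailed balance: π_1 · P_{12} = π_2 · P_{21} and π_2 · P_{23} = π_3 · P_{32}.
From π_1 · 9/10 = π_2 · 1/3: π_2/π_1 = (9/10)/(1/3) = 27/10.
From π_2 · 1/6 = π_3 · 2/5: π_3/π_2 = (1/6)/(2/5) = 5/12.
Take π_1 proportional to 1; then unnormalized π = (1, 27/10, 9/8). Normalize by dividing by the sum 193/40:
  π = (40/193, 108/193, 45/193).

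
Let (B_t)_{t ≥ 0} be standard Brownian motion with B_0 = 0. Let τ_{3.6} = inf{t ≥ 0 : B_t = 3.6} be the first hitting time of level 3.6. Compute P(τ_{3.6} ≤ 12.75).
P(τ_{3.6} ≤ 12.75) = 2(1 − Φ(3.6/√12.75)) = 2(1 − Φ(1.0082)) ≈ 0.3134

By the reflection principle for standard BM, P(τ_b ≤ t) = 2 · P(B_t ≥ b). Since B_t ~ N(0, t), P(B_t ≥ 3.6) = 1 − Φ(3.6/√t) = 1 − Φ(3.6/√12.75) = 1 − Φ(1.0082) ≈ 0.15668. Doubling: P(τ_{3.6} ≤ 12.75) ≈ 2 · 0.15668 = 0.31336 ≈ 0.3134.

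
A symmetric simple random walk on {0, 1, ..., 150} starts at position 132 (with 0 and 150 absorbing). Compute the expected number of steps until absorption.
E[τ | X_0 = 132] = 2376

Let v_k = E[τ | X_0 = k]. Boundary: v_0 = v_150 = 0. Recurrence: v_k = 1 + (v_{k-1} + v_{k+1})/2 for 1 ≤ k ≤ 149. The particular solution to v_k − (v_{k-1} + v_{k+1})/2 = 1 is v_k = −k^2. Adding homogeneous solution A + B k and matching boundaries gives v_k = k (150 − k). Substituting k = 132: v_132 = 132 · 18 = 2376.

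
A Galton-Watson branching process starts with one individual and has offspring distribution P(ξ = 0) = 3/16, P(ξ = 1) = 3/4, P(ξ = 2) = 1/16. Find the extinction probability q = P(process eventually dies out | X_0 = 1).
q = 1

Mean offspring μ = 0·3/16 + 1·3/4 + 2·1/16 = 7/8 ≤ 1. For μ ≤ 1 with offspring not concentrated at 1, the Galton-Watson process goes extinct almost surely, so q = 1.
(Algebraic check: The pgf is f(s) = 3/16 + 3/4·s + 1/16·s². The extinction probability q is the smallest fixed point of f in [0, 1]. Setting s = f(s):
  1/16·s² + (3/4 − 1)·s + 3/16 = 0
  1/16·s² − (3/16 + 1/16)·s + 3/16 = 0
which factors as (s − 1)·(1/16·s − 3/16) = 0, giving roots s = 1 and s = (3/16)/(1/16) = 3. Since 3 ≥ 1, the smallest root in [0, 1] is s = 1.)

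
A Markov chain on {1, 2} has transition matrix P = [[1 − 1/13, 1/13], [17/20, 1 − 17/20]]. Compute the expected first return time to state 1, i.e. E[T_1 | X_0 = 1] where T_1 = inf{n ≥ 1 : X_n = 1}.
E[T_1 | X_0 = 1] = 1/π_1 = 241/221

For an irreducible recurrent Markov chain with stationary distribution π, E[T_i | X_0 = i] = 1/π_i (Kac's formula). Here π_1 = (17/20)/(1/13 + 17/20) = (17/20)/(241/260) = 221/241, so E[T_1 | X_0 = 1] = 1/π_1 = (1/13 + 17/20)/(17/20) = (241/260)/(17/20) = 241/221.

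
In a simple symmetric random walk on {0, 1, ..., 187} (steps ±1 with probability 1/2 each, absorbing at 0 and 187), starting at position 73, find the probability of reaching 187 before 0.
P(hit 187 before 0) = 73/187

Let u_k = P(hit 187 before 0 | start at k). Then u_0 = 0, u_187 = 1, and u_k = u_{k-1}/2 + u_{k+1}/2 for 1 ≤ k ≤ 186. This harmonic recurrence is solved by u_k = k/187, giving u_73 = 73/187.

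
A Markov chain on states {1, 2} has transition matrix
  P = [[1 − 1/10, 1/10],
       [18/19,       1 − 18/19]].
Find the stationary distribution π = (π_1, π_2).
π_1 = 180/199, π_2 = 19/199

Solve πP = π with π_1 + π_2 = 1. From πP = π: π_1 · (1 − 1/10) + π_2 · 18/19 = π_1 ⇒ π_2 · 18/19 = π_1 · 1/10 ⇒ π_2/π_1 = (1/10)/(18/19) = 19/180. Together with π_1 + π_2 = 1:
  π_1 = (18/19)/(1/10 + 18/19) = (18/19)/(199/190) = 180/199,
  π_2 = (1/10)/(1/10 + 18/19) = (1/10)/(199/190) = 19/199.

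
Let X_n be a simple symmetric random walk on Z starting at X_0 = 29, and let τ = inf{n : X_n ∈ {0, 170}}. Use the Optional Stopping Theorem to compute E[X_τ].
E[X_τ] = 29

X_n is a martingale and τ is a bounded-mean stopping time (indeed τ is finite a.s. with bounded expectation since the walk is in a bounded region). By the OST, E[X_τ] = E[X_0] = 29. Equivalently: E[X_τ] = 170 · P(hit 170 first) + 0 · P(hit 0 first) = 170 · (29/170) = 29.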